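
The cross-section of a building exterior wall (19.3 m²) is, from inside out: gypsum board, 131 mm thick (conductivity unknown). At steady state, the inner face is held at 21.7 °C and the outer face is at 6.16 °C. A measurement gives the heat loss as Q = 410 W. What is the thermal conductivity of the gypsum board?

ΣR = ΔT/Q = |21.7 − 6.16|/410 = 0.03790 K/W
L/(kA) = 0.03790 ⇒ k = 0.131/(0.03790·19.3) = 0.179 W/m·K

k = 0.179 W/m·K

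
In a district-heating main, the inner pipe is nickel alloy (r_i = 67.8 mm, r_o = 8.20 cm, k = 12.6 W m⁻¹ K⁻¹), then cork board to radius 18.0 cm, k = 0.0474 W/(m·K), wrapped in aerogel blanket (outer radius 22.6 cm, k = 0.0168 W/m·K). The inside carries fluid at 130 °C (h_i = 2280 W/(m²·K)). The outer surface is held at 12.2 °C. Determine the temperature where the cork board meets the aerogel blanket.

T = 65.1 °C

Resistance network (inner→outer):
  R'_conv,in = 1/(2πr h) = 1/(2π·0.0678·2280) = 0.001030 m·K/W
  R'_nickel alloy = ln(0.0820/0.0678)/(2πk) = 0.1902/(2π·12.6) = 0.002402 m·K/W
  R'_cork board = ln(0.180/0.0820)/(2πk) = 0.7862/(2π·0.0474) = 2.640 m·K/W
  R'_aerogel blanket = ln(0.226/0.180)/(2πk) = 0.2276/(2π·0.0168) = 2.156 m·K/W
ΣR = 0.001030 + 0.002402 + 2.640 + 2.156 = 4.799 m·K/W
Q' = ΔT/ΣR = (130 °C − 12.2 °C)/4.799 = 24.55 W/m
From the inner boundary to the cork board/aerogel blanket interface, ΣR_partial = 2.643 m·K/W.
T_interface = T_in − Q'·ΣR_partial = 130 °C − (24.55)(2.643) = 65.1 °C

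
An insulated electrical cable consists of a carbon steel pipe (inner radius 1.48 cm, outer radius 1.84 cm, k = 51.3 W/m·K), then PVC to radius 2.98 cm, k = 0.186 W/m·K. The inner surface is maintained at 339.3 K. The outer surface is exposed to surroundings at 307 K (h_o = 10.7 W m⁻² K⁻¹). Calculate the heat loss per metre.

Treat each layer as a resistance in series:
  R'_carbon steel = ln(0.0184/0.0148)/(2πk) = 0.2177/(2π·51.3) = 6.755×10^-4 m·K/W
  R'_PVC = ln(0.0298/0.0184)/(2πk) = 0.4822/(2π·0.186) = 0.4126 m·K/W
  R'_conv,out = 1/(2πr h) = 1/(2π·0.0298·10.7) = 0.4991 m·K/W
ΣR = 6.755×10^-4 + 0.4126 + 0.4991 = 0.9124 m·K/W
Q' = ΔT/ΣR = (339.3 K − 307 K)/0.9124 = 35.4 W/m

Q' = 35.4 W/m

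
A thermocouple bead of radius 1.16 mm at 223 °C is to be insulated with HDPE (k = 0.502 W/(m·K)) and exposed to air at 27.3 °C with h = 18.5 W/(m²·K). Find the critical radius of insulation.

For a sphere, r_cr = 2k_ins/h = 2·0.502/18.5 = 0.0543 m = 5.43 cm

r_cr = 5.43 cm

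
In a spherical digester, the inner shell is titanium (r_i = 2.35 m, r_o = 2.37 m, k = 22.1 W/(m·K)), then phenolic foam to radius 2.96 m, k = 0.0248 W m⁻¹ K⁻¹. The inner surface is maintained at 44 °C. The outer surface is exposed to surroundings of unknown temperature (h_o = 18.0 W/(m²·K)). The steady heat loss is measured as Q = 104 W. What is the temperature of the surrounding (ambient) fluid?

Sum the resistances:
  R_titanium = (1/2.35 − 1/2.37)/(4πk) = 0.003591/(4π·22.1) = 1.293×10^-5 K/W
  R_phenolic foam = (1/2.37 − 1/2.96)/(4πk) = 0.08410/(4π·0.0248) = 0.2699 K/W
  R_conv,out = 1/(4πr²h) = 1/(4π·2.96²·18.0) = 5.046×10^-4 K/W
ΣR = 0.2704 K/W
ΔT = Q·ΣR = 104 × 0.2704 = 28.12 K
Heat flows outward, so T_out = T_in − ΔT = 44 − 28.12 = 15.9 °C

T_out = 15.9 °C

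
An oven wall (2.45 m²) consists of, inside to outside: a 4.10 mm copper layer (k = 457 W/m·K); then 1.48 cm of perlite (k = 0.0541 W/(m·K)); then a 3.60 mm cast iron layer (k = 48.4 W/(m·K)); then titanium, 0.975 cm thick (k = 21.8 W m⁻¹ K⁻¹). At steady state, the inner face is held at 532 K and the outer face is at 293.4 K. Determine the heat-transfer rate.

Q = 2.13 kW

Resistance network (inner→outer):
  R_copper = L/(kA) = 0.00410/(457·2.45) = 3.662×10^-6 K/W
  R_perlite = L/(kA) = 0.0148/(0.0541·2.45) = 0.1117 K/W
  R_cast iron = L/(kA) = 0.00360/(48.4·2.45) = 3.036×10^-5 K/W
  R_titanium = L/(kA) = 0.00975/(21.8·2.45) = 1.826×10^-4 K/W
ΣR = 3.662×10^-6 + 0.1117 + 3.036×10^-5 + 1.826×10^-4 = 0.1119 K/W
Q = ΔT/ΣR = (532 K − 293.4 K)/0.1119 = 2130 W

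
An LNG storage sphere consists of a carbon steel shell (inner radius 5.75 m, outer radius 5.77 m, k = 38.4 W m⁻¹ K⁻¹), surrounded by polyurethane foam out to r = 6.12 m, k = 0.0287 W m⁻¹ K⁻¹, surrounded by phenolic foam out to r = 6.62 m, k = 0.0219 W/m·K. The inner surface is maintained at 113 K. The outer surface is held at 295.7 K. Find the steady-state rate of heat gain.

Resistance network (inner→outer):
  R_carbon steel = (1/5.75 − 1/5.77)/(4πk) = 6.028×10^-4/(4π·38.4) = 1.249×10^-6 K/W
  R_polyurethane foam = (1/5.77 − 1/6.12)/(4πk) = 0.009912/(4π·0.0287) = 0.02748 K/W
  R_phenolic foam = (1/6.12 − 1/6.62)/(4πk) = 0.01234/(4π·0.0219) = 0.04484 K/W
ΣR = 1.249×10^-6 + 0.02748 + 0.04484 = 0.07232 K/W
Q = ΔT/ΣR = (113 K − 295.7 K)/0.07232 = -2530 W
(Negative Q ⇒ heat flows inward; heat gain = 2530 W.)

Q = 2.53 kW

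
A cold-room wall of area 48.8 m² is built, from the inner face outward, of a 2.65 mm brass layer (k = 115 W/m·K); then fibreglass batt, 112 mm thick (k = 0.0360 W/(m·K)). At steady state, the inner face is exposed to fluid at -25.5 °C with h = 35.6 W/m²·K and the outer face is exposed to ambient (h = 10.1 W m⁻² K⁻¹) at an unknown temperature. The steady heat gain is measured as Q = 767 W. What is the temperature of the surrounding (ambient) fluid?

Sum the resistances:
  R_conv,in = 1/(hA) = 1/(35.6·48.8) = 5.756×10^-4 K/W
  R_brass = L/(kA) = 0.00265/(115·48.8) = 4.722×10^-7 K/W
  R_fibreglass batt = L/(kA) = 0.112/(0.0360·48.8) = 0.06375 K/W
  R_conv,out = 1/(hA) = 1/(10.1·48.8) = 0.002029 K/W
ΣR = 0.06636 K/W
ΔT = Q·ΣR = 767 × 0.06636 = 50.90 K
Heat flows inward, so T_out = T_in + ΔT = -25.5 + 50.90 = 25.4 °C

T_out = 25.4 °C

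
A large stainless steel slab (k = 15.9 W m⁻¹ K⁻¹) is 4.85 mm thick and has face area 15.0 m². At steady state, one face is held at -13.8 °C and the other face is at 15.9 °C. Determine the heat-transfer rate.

Q = 1460 kW

Q = kA·ΔT/L = 15.9 × 15.0 × |-13.8 °C − 15.9 °C| / 0.00485 = 1.46×10^6 W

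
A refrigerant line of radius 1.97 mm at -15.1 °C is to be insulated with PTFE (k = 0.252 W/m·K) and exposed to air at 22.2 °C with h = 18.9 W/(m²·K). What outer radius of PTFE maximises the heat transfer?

For a cylinder, r_cr = k_ins/h = 0.252/18.9 = 0.0133 m = 1.33 cm

r_cr = 1.33 cm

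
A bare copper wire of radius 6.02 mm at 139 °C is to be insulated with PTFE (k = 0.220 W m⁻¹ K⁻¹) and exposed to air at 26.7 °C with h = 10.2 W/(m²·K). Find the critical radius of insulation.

r_cr = 2.16 cm

For a cylinder, r_cr = k_ins/h = 0.220/10.2 = 0.0216 m = 2.16 cm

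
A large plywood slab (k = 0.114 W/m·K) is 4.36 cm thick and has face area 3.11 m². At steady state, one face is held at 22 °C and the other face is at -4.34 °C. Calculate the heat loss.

Q = kA·ΔT/L = 0.114 × 3.11 × |22 °C − -4.34 °C| / 0.0436 = 214 W

Q = 214 W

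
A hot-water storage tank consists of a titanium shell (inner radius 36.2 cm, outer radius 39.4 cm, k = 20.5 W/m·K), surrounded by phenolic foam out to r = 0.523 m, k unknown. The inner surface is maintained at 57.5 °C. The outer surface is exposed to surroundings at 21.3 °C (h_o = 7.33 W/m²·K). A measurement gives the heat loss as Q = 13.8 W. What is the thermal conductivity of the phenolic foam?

ΣR = ΔT/Q = |57.5 − 21.3|/13.8 = 2.623 K/W
Known resistances:
  R_titanium = (1/0.362 − 1/0.394)/(4πk) = 0.2244/(4π·20.5) = 8.709×10^-4 K/W
  R_conv,out = 1/(4πr²h) = 1/(4π·0.523²·7.33) = 0.03969 K/W
R_phenolic foam = ΣR − ΣR_known = 2.623 − 0.04056 = 2.582 K/W
(1/r₁−1/r₂)/(4πk) = 2.582 ⇒ k = 0.6260/(4π·2.582) = 0.0193 W/m·K

k = 0.0193 W/m·K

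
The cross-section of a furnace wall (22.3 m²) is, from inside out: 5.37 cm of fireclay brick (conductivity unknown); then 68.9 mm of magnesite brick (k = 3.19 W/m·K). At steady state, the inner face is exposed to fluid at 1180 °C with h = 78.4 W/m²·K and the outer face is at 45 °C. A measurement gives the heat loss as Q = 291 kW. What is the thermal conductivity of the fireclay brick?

k = 1.02 W/m·K

ΣR = ΔT/Q = |1180 − 45|/2.91×10^5 = 0.003900 K/W
Known resistances:
  R_conv,in = 1/(hA) = 1/(78.4·22.3) = 5.720×10^-4 K/W
  R_magnesite brick = L/(kA) = 0.0689/(3.19·22.3) = 9.686×10^-4 K/W
R_fireclay brick = ΣR − ΣR_known = 0.003900 − 0.001541 = 0.002359 K/W
L/(kA) = 0.002359 ⇒ k = 0.0537/(0.002359·22.3) = 1.02 W/m·K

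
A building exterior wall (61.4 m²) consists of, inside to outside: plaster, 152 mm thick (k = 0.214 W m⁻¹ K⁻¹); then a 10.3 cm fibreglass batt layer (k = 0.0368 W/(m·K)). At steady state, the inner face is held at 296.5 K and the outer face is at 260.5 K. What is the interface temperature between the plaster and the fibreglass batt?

T = 289.2 K

Treat each layer as a resistance in series:
  R_plaster = L/(kA) = 0.152/(0.214·61.4) = 0.01157 K/W
  R_fibreglass batt = L/(kA) = 0.103/(0.0368·61.4) = 0.04558 K/W
ΣR = 0.01157 + 0.04558 = 0.05715 K/W
Q = ΔT/ΣR = (296.5 K − 260.5 K)/0.05715 = 629.9 W
From the inner boundary to the plaster/fibreglass batt interface, ΣR_partial = 0.01157 K/W.
T_interface = T_in − Q·ΣR_partial = 296.5 K − (629.9)(0.01157) = 289.2 K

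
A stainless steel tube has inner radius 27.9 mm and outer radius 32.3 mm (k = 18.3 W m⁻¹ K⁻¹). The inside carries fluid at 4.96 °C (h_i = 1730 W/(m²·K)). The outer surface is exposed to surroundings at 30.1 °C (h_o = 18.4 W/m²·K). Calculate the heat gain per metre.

Resistance network (inner→outer):
  R'_conv,in = 1/(2πr h) = 1/(2π·0.0279·1730) = 0.003297 m·K/W
  R'_stainless steel = ln(0.0323/0.0279)/(2πk) = 0.1464/(2π·18.3) = 0.001274 m·K/W
  R'_conv,out = 1/(2πr h) = 1/(2π·0.0323·18.4) = 0.2678 m·K/W
ΣR = 0.003297 + 0.001274 + 0.2678 = 0.2724 m·K/W
Q' = ΔT/ΣR = (4.96 °C − 30.1 °C)/0.2724 = -92.3 W/m
(Negative Q' ⇒ heat flows inward; heat gain = 92.3 W/m.)

Q' = 92.3 W/m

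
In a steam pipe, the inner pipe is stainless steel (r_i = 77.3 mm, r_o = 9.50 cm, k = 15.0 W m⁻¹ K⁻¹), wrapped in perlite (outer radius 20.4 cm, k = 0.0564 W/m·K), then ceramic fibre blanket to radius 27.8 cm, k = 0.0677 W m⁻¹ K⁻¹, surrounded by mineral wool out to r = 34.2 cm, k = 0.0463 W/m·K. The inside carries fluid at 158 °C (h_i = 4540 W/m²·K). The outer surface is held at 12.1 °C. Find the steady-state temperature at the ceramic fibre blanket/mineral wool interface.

T = 41.0 °C

Treat each layer as a resistance in series:
  R'_conv,in = 1/(2πr h) = 1/(2π·0.0773·4540) = 4.535×10^-4 m·K/W
  R'_stainless steel = ln(0.0950/0.0773)/(2πk) = 0.2062/(2π·15.0) = 0.002188 m·K/W
  R'_perlite = ln(0.204/0.0950)/(2πk) = 0.7642/(2π·0.0564) = 2.157 m·K/W
  R'_ceramic fibre blanket = ln(0.278/0.204)/(2πk) = 0.3095/(2π·0.0677) = 0.7276 m·K/W
  R'_mineral wool = ln(0.342/0.278)/(2πk) = 0.2072/(2π·0.0463) = 0.7122 m·K/W
ΣR = 4.535×10^-4 + 0.002188 + 2.157 + 0.7276 + 0.7122 = 3.599 m·K/W
Q' = ΔT/ΣR = (158 °C − 12.1 °C)/3.599 = 40.54 W/m
From the inner boundary to the ceramic fibre blanket/mineral wool interface, ΣR_partial = 2.887 m·K/W.
T_interface = T_in − Q'·ΣR_partial = 158 °C − (40.54)(2.887) = 41.0 °C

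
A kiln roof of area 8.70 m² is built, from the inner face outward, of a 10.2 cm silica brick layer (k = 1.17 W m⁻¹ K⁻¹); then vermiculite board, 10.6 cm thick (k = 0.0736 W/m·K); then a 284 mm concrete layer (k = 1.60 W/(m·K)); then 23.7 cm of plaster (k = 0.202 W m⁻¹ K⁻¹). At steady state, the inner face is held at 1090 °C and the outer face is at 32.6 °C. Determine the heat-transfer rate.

Treat each layer as a resistance in series:
  R_silica brick = L/(kA) = 0.102/(1.17·8.70) = 0.01002 K/W
  R_vermiculite board = L/(kA) = 0.106/(0.0736·8.70) = 0.1655 K/W
  R_concrete = L/(kA) = 0.284/(1.60·8.70) = 0.02040 K/W
  R_plaster = L/(kA) = 0.237/(0.202·8.70) = 0.1349 K/W
ΣR = 0.01002 + 0.1655 + 0.02040 + 0.1349 = 0.3308 K/W
Q = ΔT/ΣR = (1090 °C − 32.6 °C)/0.3308 = 3200 W

Q = 3.20 kW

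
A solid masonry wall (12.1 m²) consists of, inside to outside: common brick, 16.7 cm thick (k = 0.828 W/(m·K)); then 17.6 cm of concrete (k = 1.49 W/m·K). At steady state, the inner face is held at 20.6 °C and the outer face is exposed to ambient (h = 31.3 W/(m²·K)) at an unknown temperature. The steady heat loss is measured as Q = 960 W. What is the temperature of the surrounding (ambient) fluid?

Sum the resistances:
  R_common brick = L/(kA) = 0.167/(0.828·12.1) = 0.01667 K/W
  R_concrete = L/(kA) = 0.176/(1.49·12.1) = 0.009762 K/W
  R_conv,out = 1/(hA) = 1/(31.3·12.1) = 0.002640 K/W
ΣR = 0.02907 K/W
ΔT = Q·ΣR = 960 × 0.02907 = 27.91 K
Heat flows outward, so T_out = T_in − ΔT = 20.6 − 27.91 = -7.31 °C

T_out = -7.31 °C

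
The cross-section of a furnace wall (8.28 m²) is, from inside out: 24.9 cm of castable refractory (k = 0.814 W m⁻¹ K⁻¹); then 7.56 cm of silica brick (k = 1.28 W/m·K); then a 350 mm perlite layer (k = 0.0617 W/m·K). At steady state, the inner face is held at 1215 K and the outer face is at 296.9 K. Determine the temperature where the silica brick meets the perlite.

T = 1160 K

Resistance network (inner→outer):
  R_castable refractory = L/(kA) = 0.249/(0.814·8.28) = 0.03694 K/W
  R_silica brick = L/(kA) = 0.0756/(1.28·8.28) = 0.007133 K/W
  R_perlite = L/(kA) = 0.350/(0.0617·8.28) = 0.6851 K/W
ΣR = 0.03694 + 0.007133 + 0.6851 = 0.7292 K/W
Q = ΔT/ΣR = (1215 K − 296.9 K)/0.7292 = 1259 W
From the inner boundary to the silica brick/perlite interface, ΣR_partial = 0.04407 K/W.
T_interface = T_in − Q·ΣR_partial = 1215 K − (1259)(0.04407) = 1160 K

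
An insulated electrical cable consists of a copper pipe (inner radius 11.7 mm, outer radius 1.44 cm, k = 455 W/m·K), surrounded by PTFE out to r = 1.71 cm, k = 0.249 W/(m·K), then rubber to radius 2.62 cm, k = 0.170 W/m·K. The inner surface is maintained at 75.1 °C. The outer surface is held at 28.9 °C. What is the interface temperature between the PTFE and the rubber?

T = 65.1 °C

Treat each layer as a resistance in series:
  R'_copper = ln(0.0144/0.0117)/(2πk) = 0.2076/(2π·455) = 7.263×10^-5 m·K/W
  R'_PTFE = ln(0.0171/0.0144)/(2πk) = 0.1719/(2π·0.249) = 0.1098 m·K/W
  R'_rubber = ln(0.0262/0.0171)/(2πk) = 0.4267/(2π·0.170) = 0.3995 m·K/W
ΣR = 7.263×10^-5 + 0.1098 + 0.3995 = 0.5094 m·K/W
Q' = ΔT/ΣR = (75.1 °C − 28.9 °C)/0.5094 = 90.69 W/m
From the inner boundary to the PTFE/rubber interface, ΣR_partial = 0.1099 m·K/W.
T_interface = T_in − Q'·ΣR_partial = 75.1 °C − (90.69)(0.1099) = 65.1 °C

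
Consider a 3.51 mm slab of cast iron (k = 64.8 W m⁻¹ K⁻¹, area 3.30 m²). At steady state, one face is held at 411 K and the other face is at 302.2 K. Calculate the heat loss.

Q = kA·ΔT/L = 64.8 × 3.30 × |411 K − 302.2 K| / 0.00351 = 6.63×10^6 W

Q = 6630 kW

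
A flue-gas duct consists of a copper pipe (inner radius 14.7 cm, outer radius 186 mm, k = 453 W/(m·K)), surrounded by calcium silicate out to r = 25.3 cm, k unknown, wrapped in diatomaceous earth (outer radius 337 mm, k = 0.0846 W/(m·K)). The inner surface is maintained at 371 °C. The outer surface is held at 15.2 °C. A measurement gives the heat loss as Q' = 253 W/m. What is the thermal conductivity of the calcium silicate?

k = 0.0565 W/m·K

ΣR = ΔT/Q' = |371 − 15.2|/253 = 1.406 m·K/W
Known resistances:
  R'_copper = ln(0.186/0.147)/(2πk) = 0.2353/(2π·453) = 8.267×10^-5 m·K/W
  R'_diatomaceous earth = ln(0.337/0.253)/(2πk) = 0.2867/(2π·0.0846) = 0.5393 m·K/W
R_calcium silicate = ΣR − ΣR_known = 1.406 − 0.5394 = 0.8666 m·K/W
ln(r₂/r₁)/(2πk) = 0.8666 ⇒ k = 0.3076/(2π·0.8666) = 0.0565 W/m·K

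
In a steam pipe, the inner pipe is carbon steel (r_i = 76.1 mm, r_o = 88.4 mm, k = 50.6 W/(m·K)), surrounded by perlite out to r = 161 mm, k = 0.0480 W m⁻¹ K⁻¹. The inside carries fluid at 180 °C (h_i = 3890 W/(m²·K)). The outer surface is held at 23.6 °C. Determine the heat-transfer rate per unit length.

Q' = 78.6 W/m

Treat each layer as a resistance in series:
  R'_conv,in = 1/(2πr h) = 1/(2π·0.0761·3890) = 5.376×10^-4 m·K/W
  R'_carbon steel = ln(0.0884/0.0761)/(2πk) = 0.1498/(2π·50.6) = 4.712×10^-4 m·K/W
  R'_perlite = ln(0.161/0.0884)/(2πk) = 0.5995/(2π·0.0480) = 1.988 m·K/W
ΣR = 5.376×10^-4 + 4.712×10^-4 + 1.988 = 1.989 m·K/W
Q' = ΔT/ΣR = (180 °C − 23.6 °C)/1.989 = 78.6 W/m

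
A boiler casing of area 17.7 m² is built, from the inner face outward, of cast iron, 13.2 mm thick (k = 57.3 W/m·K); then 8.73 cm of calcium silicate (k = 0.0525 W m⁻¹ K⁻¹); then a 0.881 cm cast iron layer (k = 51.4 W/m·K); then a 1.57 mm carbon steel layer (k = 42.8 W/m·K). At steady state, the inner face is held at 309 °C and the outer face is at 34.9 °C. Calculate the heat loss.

Series thermal resistances, inner to outer:
  R_cast iron = L/(kA) = 0.0132/(57.3·17.7) = 1.302×10^-5 K/W
  R_calcium silicate = L/(kA) = 0.0873/(0.0525·17.7) = 0.09395 K/W
  R_cast iron = L/(kA) = 0.00881/(51.4·17.7) = 9.684×10^-6 K/W
  R_carbon steel = L/(kA) = 0.00157/(42.8·17.7) = 2.072×10^-6 K/W
ΣR = 1.302×10^-5 + 0.09395 + 9.684×10^-6 + 2.072×10^-6 = 0.09397 K/W
Q = ΔT/ΣR = (309 °C − 34.9 °C)/0.09397 = 2920 W

Q = 2.92 kW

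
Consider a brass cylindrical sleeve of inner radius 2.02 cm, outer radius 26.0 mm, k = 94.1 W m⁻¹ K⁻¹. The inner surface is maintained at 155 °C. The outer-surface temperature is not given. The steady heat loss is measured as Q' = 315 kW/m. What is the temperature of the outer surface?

T_out = 20.5 °C

Sum the resistances:
  R'_brass = ln(0.0260/0.0202)/(2πk) = 0.2524/(2π·94.1) = 4.269×10^-4 m·K/W
ΣR = 4.269×10^-4 m·K/W
ΔT = Q'·ΣR = 3.15×10^5 × 4.269×10^-4 = 134.5 K
Heat flows outward, so T_out = T_in − ΔT = 155 − 134.5 = 20.5 °C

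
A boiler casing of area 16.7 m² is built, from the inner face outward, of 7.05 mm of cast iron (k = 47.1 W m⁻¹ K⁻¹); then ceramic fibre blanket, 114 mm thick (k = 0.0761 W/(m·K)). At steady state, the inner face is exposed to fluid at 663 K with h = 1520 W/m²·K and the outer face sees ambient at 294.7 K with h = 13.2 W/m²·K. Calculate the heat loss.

Q = 3910 W

Resistance network (inner→outer):
  R_conv,in = 1/(hA) = 1/(1520·16.7) = 3.939×10^-5 K/W
  R_cast iron = L/(kA) = 0.00705/(47.1·16.7) = 8.963×10^-6 K/W
  R_ceramic fibre blanket = L/(kA) = 0.114/(0.0761·16.7) = 0.08970 K/W
  R_conv,out = 1/(hA) = 1/(13.2·16.7) = 0.004536 K/W
ΣR = 3.939×10^-5 + 8.963×10^-6 + 0.08970 + 0.004536 = 0.09428 K/W
Q = ΔT/ΣR = (663 K − 294.7 K)/0.09428 = 3910 W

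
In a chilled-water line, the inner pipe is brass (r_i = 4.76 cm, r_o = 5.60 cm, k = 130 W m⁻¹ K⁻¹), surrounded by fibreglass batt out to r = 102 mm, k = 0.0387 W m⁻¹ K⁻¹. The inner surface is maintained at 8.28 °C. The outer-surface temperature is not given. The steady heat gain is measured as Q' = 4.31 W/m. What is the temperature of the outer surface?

Series resistances:
  R'_brass = ln(0.0560/0.0476)/(2πk) = 0.1625/(2π·130) = 1.990×10^-4 m·K/W
  R'_fibreglass batt = ln(0.102/0.0560)/(2πk) = 0.5996/(2π·0.0387) = 2.466 m·K/W
ΣR = 2.466 m·K/W
ΔT = Q'·ΣR = 4.31 × 2.466 = 10.63 K
Heat flows inward, so T_out = T_in + ΔT = 8.28 + 10.63 = 18.9 °C

T_out = 18.9 °C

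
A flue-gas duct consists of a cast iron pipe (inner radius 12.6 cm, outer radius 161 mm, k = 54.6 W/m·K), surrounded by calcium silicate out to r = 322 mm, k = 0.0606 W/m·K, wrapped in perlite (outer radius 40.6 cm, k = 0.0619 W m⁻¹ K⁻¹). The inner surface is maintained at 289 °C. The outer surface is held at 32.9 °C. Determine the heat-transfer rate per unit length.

Q' = 106 W/m

Treat each layer as a resistance in series:
  R'_cast iron = ln(0.161/0.126)/(2πk) = 0.2451/(2π·54.6) = 7.145×10^-4 m·K/W
  R'_calcium silicate = ln(0.322/0.161)/(2πk) = 0.6931/(2π·0.0606) = 1.820 m·K/W
  R'_perlite = ln(0.406/0.322)/(2πk) = 0.2318/(2π·0.0619) = 0.5960 m·K/W
ΣR = 7.145×10^-4 + 1.820 + 0.5960 = 2.417 m·K/W
Q' = ΔT/ΣR = (289 °C − 32.9 °C)/2.417 = 106 W/m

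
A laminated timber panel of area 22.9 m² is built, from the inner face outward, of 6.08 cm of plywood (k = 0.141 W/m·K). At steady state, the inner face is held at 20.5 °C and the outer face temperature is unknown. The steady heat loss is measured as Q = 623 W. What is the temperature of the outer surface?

Series resistances:
  R_plywood = L/(kA) = 0.0608/(0.141·22.9) = 0.01883 K/W
ΣR = 0.01883 K/W
ΔT = Q·ΣR = 623 × 0.01883 = 11.73 K
Heat flows outward, so T_out = T_in − ΔT = 20.5 − 11.73 = 8.77 °C

T_out = 8.77 °C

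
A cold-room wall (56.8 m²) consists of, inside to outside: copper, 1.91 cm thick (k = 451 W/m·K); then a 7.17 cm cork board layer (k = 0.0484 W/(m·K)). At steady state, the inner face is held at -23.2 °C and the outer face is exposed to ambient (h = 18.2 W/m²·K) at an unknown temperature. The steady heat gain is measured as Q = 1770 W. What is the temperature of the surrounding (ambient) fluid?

Sum the resistances:
  R_copper = L/(kA) = 0.0191/(451·56.8) = 7.456×10^-7 K/W
  R_cork board = L/(kA) = 0.0717/(0.0484·56.8) = 0.02608 K/W
  R_conv,out = 1/(hA) = 1/(18.2·56.8) = 9.673×10^-4 K/W
ΣR = 0.02705 K/W
ΔT = Q·ΣR = 1770 × 0.02705 = 47.88 K
Heat flows inward, so T_out = T_in + ΔT = -23.2 + 47.88 = 24.7 °C

T_out = 24.7 °C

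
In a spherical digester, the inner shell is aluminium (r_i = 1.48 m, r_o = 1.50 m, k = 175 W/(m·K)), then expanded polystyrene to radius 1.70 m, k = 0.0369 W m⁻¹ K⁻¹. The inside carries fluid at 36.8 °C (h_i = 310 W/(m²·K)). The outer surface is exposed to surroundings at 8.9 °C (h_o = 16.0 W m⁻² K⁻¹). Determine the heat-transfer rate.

Q = 163 W

Treat each layer as a resistance in series:
  R_conv,in = 1/(4πr²h) = 1/(4π·1.48²·310) = 1.172×10^-4 K/W
  R_aluminium = (1/1.48 − 1/1.50)/(4πk) = 0.009009/(4π·175) = 4.097×10^-6 K/W
  R_expanded polystyrene = (1/1.50 − 1/1.70)/(4πk) = 0.07843/(4π·0.0369) = 0.1691 K/W
  R_conv,out = 1/(4πr²h) = 1/(4π·1.70²·16.0) = 0.001721 K/W
ΣR = 1.172×10^-4 + 4.097×10^-6 + 0.1691 + 0.001721 = 0.1709 K/W
Q = ΔT/ΣR = (36.8 °C − 8.9 °C)/0.1709 = 163 W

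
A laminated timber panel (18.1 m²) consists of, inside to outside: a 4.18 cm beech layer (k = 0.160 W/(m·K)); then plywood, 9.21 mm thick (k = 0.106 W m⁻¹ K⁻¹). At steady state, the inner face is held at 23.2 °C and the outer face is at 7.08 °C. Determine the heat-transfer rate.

Q = 838 W

Treat each layer as a resistance in series:
  R_beech = L/(kA) = 0.0418/(0.160·18.1) = 0.01443 K/W
  R_plywood = L/(kA) = 0.00921/(0.106·18.1) = 0.004800 K/W
ΣR = 0.01443 + 0.004800 = 0.01923 K/W
Q = ΔT/ΣR = (23.2 °C − 7.08 °C)/0.01923 = 838 W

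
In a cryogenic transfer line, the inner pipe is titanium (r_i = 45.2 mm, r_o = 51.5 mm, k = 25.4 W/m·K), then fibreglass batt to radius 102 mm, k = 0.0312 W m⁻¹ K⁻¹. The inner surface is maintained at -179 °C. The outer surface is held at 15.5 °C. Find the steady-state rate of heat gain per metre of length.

Treat each layer as a resistance in series:
  R'_titanium = ln(0.0515/0.0452)/(2πk) = 0.1305/(2π·25.4) = 8.176×10^-4 m·K/W
  R'_fibreglass batt = ln(0.102/0.0515)/(2πk) = 0.6834/(2π·0.0312) = 3.486 m·K/W
ΣR = 8.176×10^-4 + 3.486 = 3.487 m·K/W
Q' = ΔT/ΣR = (-179 °C − 15.5 °C)/3.487 = -55.8 W/m
(Negative Q' ⇒ heat flows inward; heat gain = 55.8 W/m.)

Q' = 55.8 W/m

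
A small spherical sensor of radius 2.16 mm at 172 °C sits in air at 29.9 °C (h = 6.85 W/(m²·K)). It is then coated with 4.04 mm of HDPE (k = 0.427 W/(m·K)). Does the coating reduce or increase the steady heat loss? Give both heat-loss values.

increases: 0.0571 → 0.396 W

Critical radius for a sphere: r_cr = 2k/h = 0.125 m = 12.5 cm.
Outer radius after coating: r₂ = 0.00216 + 0.00404 = 0.00620 m.
Since r₁ < r_cr and r₂ ≤ r_cr, the coating moves toward the maximum at r_cr — heat loss rises.
Bare: R = 1/(4πr₁²h) = 2490 K/W; Q = 142.1/2490 = 0.0571 W.
Coated: R = R_cond + R_conv = 358.4 K/W; Q = 142.1/358.4 = 0.396 W.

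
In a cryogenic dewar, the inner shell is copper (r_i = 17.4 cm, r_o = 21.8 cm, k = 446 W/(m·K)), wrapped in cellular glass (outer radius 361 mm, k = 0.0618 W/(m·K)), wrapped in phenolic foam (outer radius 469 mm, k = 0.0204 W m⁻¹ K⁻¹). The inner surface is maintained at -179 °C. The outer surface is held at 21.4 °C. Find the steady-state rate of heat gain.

Series thermal resistances, inner to outer:
  R_copper = (1/0.174 − 1/0.218)/(4πk) = 1.160/(4π·446) = 2.070×10^-4 K/W
  R_cellular glass = (1/0.218 − 1/0.361)/(4πk) = 1.817/(4π·0.0618) = 2.340 K/W
  R_phenolic foam = (1/0.361 − 1/0.469)/(4πk) = 0.6379/(4π·0.0204) = 2.488 K/W
ΣR = 2.070×10^-4 + 2.340 + 2.488 = 4.828 K/W
Q = ΔT/ΣR = (-179 °C − 21.4 °C)/4.828 = -41.5 W
(Negative Q ⇒ heat flows inward; heat gain = 41.5 W.)

Q = 41.5 W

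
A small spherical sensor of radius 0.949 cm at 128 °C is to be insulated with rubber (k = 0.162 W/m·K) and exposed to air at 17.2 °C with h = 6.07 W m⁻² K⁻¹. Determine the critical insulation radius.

r_cr = 5.34 cm

For a sphere, r_cr = 2k_ins/h = 2·0.162/6.07 = 0.0534 m = 5.34 cm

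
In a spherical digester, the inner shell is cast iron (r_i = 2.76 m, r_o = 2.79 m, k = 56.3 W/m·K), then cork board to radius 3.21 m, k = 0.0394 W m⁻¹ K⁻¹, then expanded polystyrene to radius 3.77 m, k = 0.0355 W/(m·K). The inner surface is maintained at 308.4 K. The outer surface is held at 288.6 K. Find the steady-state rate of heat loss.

Resistance network (inner→outer):
  R_cast iron = (1/2.76 − 1/2.79)/(4πk) = 0.003896/(4π·56.3) = 5.507×10^-6 K/W
  R_cork board = (1/2.79 − 1/3.21)/(4πk) = 0.04690/(4π·0.0394) = 0.09472 K/W
  R_expanded polystyrene = (1/3.21 − 1/3.77)/(4πk) = 0.04627/(4π·0.0355) = 0.1037 K/W
ΣR = 5.507×10^-6 + 0.09472 + 0.1037 = 0.1984 K/W
Q = ΔT/ΣR = (308.4 K − 288.6 K)/0.1984 = 99.8 W

Q = 99.8 W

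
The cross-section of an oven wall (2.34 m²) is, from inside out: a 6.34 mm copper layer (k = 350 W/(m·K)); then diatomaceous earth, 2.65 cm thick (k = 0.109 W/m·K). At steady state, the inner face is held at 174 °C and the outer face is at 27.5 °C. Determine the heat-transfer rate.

Q = 1410 W

Resistance network (inner→outer):
  R_copper = L/(kA) = 0.00634/(350·2.34) = 7.741×10^-6 K/W
  R_diatomaceous earth = L/(kA) = 0.0265/(0.109·2.34) = 0.1039 K/W
ΣR = 7.741×10^-6 + 0.1039 = 0.1039 K/W
Q = ΔT/ΣR = (174 °C − 27.5 °C)/0.1039 = 1410 W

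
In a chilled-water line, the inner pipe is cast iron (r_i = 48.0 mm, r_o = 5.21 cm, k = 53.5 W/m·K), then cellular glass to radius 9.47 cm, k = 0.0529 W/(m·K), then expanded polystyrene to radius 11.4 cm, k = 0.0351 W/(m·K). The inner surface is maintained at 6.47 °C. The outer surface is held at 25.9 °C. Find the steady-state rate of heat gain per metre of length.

Q' = 7.36 W/m

Resistance network (inner→outer):
  R'_cast iron = ln(0.0521/0.0480)/(2πk) = 0.08196/(2π·53.5) = 2.438×10^-4 m·K/W
  R'_cellular glass = ln(0.0947/0.0521)/(2πk) = 0.5975/(2π·0.0529) = 1.798 m·K/W
  R'_expanded polystyrene = ln(0.114/0.0947)/(2πk) = 0.1855/(2π·0.0351) = 0.8410 m·K/W
ΣR = 2.438×10^-4 + 1.798 + 0.8410 = 2.639 m·K/W
Q' = ΔT/ΣR = (6.47 °C − 25.9 °C)/2.639 = -7.36 W/m
(Negative Q' ⇒ heat flows inward; heat gain = 7.36 W/m.)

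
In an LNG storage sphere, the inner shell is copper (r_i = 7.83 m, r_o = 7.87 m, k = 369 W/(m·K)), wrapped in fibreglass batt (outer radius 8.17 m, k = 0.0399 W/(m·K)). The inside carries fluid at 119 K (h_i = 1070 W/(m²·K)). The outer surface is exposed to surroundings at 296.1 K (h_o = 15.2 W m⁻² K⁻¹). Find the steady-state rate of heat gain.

Q = 18.9 kW

Resistance network (inner→outer):
  R_conv,in = 1/(4πr²h) = 1/(4π·7.83²·1070) = 1.213×10^-6 K/W
  R_copper = (1/7.83 − 1/7.87)/(4πk) = 6.491×10^-4/(4π·369) = 1.400×10^-7 K/W
  R_fibreglass batt = (1/7.87 − 1/8.17)/(4πk) = 0.004666/(4π·0.0399) = 0.009306 K/W
  R_conv,out = 1/(4πr²h) = 1/(4π·8.17²·15.2) = 7.843×10^-5 K/W
ΣR = 1.213×10^-6 + 1.400×10^-7 + 0.009306 + 7.843×10^-5 = 0.009386 K/W
Q = ΔT/ΣR = (119 K − 296.1 K)/0.009386 = -18900 W
(Negative Q ⇒ heat flows inward; heat gain = 18900 W.)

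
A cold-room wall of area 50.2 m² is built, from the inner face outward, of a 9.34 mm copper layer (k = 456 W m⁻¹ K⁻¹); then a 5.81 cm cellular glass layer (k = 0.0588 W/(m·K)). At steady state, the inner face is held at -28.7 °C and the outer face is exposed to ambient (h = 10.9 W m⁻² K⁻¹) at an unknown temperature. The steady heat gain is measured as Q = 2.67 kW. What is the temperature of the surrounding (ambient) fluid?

T_out = 28.7 °C

Series resistances:
  R_copper = L/(kA) = 0.00934/(456·50.2) = 4.080×10^-7 K/W
  R_cellular glass = L/(kA) = 0.0581/(0.0588·50.2) = 0.01968 K/W
  R_conv,out = 1/(hA) = 1/(10.9·50.2) = 0.001828 K/W
ΣR = 0.02151 K/W
ΔT = Q·ΣR = 2670 × 0.02151 = 57.43 K
Heat flows inward, so T_out = T_in + ΔT = -28.7 + 57.43 = 28.7 °C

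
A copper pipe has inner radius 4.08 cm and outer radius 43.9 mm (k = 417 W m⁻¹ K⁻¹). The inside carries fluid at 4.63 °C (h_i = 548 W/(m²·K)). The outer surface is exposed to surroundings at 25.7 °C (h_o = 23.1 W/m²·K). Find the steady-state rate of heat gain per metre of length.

Q' = 128 W/m

Resistance network (inner→outer):
  R'_conv,in = 1/(2πr h) = 1/(2π·0.0408·548) = 0.007118 m·K/W
  R'_copper = ln(0.0439/0.0408)/(2πk) = 0.07323/(2π·417) = 2.795×10^-5 m·K/W
  R'_conv,out = 1/(2πr h) = 1/(2π·0.0439·23.1) = 0.1569 m·K/W
ΣR = 0.007118 + 2.795×10^-5 + 0.1569 = 0.1640 m·K/W
Q' = ΔT/ΣR = (4.63 °C − 25.7 °C)/0.1640 = -128 W/m
(Negative Q' ⇒ heat flows inward; heat gain = 128 W/m.)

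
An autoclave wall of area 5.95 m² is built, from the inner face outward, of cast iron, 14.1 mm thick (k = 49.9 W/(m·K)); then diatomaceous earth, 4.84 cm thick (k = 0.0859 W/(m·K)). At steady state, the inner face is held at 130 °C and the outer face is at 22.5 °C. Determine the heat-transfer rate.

Q = 1130 W

Treat each layer as a resistance in series:
  R_cast iron = L/(kA) = 0.0141/(49.9·5.95) = 4.749×10^-5 K/W
  R_diatomaceous earth = L/(kA) = 0.0484/(0.0859·5.95) = 0.09470 K/W
ΣR = 4.749×10^-5 + 0.09470 = 0.09475 K/W
Q = ΔT/ΣR = (130 °C − 22.5 °C)/0.09475 = 1130 W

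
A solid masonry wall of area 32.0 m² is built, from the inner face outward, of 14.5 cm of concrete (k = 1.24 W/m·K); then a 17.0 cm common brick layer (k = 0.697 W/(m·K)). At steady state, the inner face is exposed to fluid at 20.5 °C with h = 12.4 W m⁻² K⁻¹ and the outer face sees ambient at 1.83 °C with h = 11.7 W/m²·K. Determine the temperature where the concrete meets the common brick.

Resistance network (inner→outer):
  R_conv,in = 1/(hA) = 1/(12.4·32.0) = 0.002520 K/W
  R_concrete = L/(kA) = 0.145/(1.24·32.0) = 0.003654 K/W
  R_common brick = L/(kA) = 0.170/(0.697·32.0) = 0.007622 K/W
  R_conv,out = 1/(hA) = 1/(11.7·32.0) = 0.002671 K/W
ΣR = 0.002520 + 0.003654 + 0.007622 + 0.002671 = 0.01647 K/W
Q = ΔT/ΣR = (20.5 °C − 1.83 °C)/0.01647 = 1134 W
From the inner boundary to the concrete/common brick interface, ΣR_partial = 0.006174 K/W.
T_interface = T_in − Q·ΣR_partial = 20.5 °C − (1134)(0.006174) = 13.5 °C

T = 13.5 °C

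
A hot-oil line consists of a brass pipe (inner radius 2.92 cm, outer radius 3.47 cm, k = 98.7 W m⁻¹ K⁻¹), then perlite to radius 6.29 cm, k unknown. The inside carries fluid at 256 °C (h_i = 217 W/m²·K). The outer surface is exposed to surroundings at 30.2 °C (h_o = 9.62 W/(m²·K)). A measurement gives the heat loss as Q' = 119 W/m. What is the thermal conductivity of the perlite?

ΣR = ΔT/Q' = |256 − 30.2|/119 = 1.897 m·K/W
Known resistances:
  R'_conv,in = 1/(2πr h) = 1/(2π·0.0292·217) = 0.02512 m·K/W
  R'_brass = ln(0.0347/0.0292)/(2πk) = 0.1726/(2π·98.7) = 2.783×10^-4 m·K/W
  R'_conv,out = 1/(2πr h) = 1/(2π·0.0629·9.62) = 0.2630 m·K/W
R_perlite = ΣR − ΣR_known = 1.897 − 0.2884 = 1.609 m·K/W
ln(r₂/r₁)/(2πk) = 1.609 ⇒ k = 0.5948/(2π·1.609) = 0.0588 W/m·K

k = 0.0588 W/m·K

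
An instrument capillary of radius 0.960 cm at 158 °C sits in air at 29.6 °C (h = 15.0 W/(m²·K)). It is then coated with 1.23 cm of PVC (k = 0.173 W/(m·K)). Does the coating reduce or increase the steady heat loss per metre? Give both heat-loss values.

Critical radius for a cylinder: r_cr = k/h = 0.0115 m = 1.15 cm.
Outer radius after coating: r₂ = 0.00960 + 0.0123 = 0.02190 m.
r₁ < r_cr < r₂: heat loss rises to a maximum at r_cr then falls. Whether the coating helps depends on whether Q(r₂) has dropped back below Q(r₁).
Bare: R = 1/(2πr₁h) = 1.105 m·K/W; Q = 128.4/1.105 = 116 W/m.
Coated: R = R_cond + R_conv = 1.243 m·K/W; Q = 128.4/1.243 = 103 W/m.

reduces: 116 → 103 W/m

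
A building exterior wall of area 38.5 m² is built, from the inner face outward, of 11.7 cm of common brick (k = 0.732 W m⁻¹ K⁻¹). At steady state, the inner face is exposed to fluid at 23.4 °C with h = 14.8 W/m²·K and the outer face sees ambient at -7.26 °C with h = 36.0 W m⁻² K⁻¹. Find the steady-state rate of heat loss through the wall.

Q = 4.63 kW

Treat each layer as a resistance in series:
  R_conv,in = 1/(hA) = 1/(14.8·38.5) = 0.001755 K/W
  R_common brick = L/(kA) = 0.117/(0.732·38.5) = 0.004152 K/W
  R_conv,out = 1/(hA) = 1/(36.0·38.5) = 7.215×10^-4 K/W
ΣR = 0.001755 + 0.004152 + 7.215×10^-4 = 0.006629 K/W
Q = ΔT/ΣR = (23.4 °C − -7.26 °C)/0.006629 = 4630 W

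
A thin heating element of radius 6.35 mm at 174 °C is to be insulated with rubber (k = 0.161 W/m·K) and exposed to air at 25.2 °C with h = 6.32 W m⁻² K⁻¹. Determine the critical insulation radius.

r_cr = 2.55 cm

For a cylinder, r_cr = k_ins/h = 0.161/6.32 = 0.0255 m = 2.55 cm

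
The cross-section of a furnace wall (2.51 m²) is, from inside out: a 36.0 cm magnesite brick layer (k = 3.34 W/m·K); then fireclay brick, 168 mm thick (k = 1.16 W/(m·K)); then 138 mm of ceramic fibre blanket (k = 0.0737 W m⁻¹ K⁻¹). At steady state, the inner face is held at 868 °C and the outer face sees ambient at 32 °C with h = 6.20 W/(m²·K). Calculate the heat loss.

Treat each layer as a resistance in series:
  R_magnesite brick = L/(kA) = 0.360/(3.34·2.51) = 0.04294 K/W
  R_fireclay brick = L/(kA) = 0.168/(1.16·2.51) = 0.05770 K/W
  R_ceramic fibre blanket = L/(kA) = 0.138/(0.0737·2.51) = 0.7460 K/W
  R_conv,out = 1/(hA) = 1/(6.20·2.51) = 0.06426 K/W
ΣR = 0.04294 + 0.05770 + 0.7460 + 0.06426 = 0.9109 K/W
Q = ΔT/ΣR = (868 °C − 32 °C)/0.9109 = 918 W

Q = 918 W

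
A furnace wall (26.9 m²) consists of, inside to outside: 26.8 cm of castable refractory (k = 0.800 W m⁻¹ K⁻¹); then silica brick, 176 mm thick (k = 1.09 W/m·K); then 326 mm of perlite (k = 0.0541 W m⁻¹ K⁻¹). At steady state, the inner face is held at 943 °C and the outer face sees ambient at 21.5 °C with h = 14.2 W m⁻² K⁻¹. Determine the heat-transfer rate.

Series thermal resistances, inner to outer:
  R_castable refractory = L/(kA) = 0.268/(0.800·26.9) = 0.01245 K/W
  R_silica brick = L/(kA) = 0.176/(1.09·26.9) = 0.006003 K/W
  R_perlite = L/(kA) = 0.326/(0.0541·26.9) = 0.2240 K/W
  R_conv,out = 1/(hA) = 1/(14.2·26.9) = 0.002618 K/W
ΣR = 0.01245 + 0.006003 + 0.2240 + 0.002618 = 0.2451 K/W
Q = ΔT/ΣR = (943 °C − 21.5 °C)/0.2451 = 3760 W

Q = 3.76 kW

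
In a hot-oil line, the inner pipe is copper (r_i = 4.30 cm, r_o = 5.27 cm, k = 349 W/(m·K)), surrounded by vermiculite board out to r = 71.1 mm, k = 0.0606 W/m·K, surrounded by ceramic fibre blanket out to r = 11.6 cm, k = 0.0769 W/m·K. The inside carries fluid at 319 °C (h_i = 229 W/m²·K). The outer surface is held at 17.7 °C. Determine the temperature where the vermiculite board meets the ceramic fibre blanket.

T = 186 °C

Resistance network (inner→outer):
  R'_conv,in = 1/(2πr h) = 1/(2π·0.0430·229) = 0.01616 m·K/W
  R'_copper = ln(0.0527/0.0430)/(2πk) = 0.2034/(2π·349) = 9.276×10^-5 m·K/W
  R'_vermiculite board = ln(0.0711/0.0527)/(2πk) = 0.2995/(2π·0.0606) = 0.7865 m·K/W
  R'_ceramic fibre blanket = ln(0.116/0.0711)/(2πk) = 0.4895/(2π·0.0769) = 1.013 m·K/W
ΣR = 0.01616 + 9.276×10^-5 + 0.7865 + 1.013 = 1.816 m·K/W
Q' = ΔT/ΣR = (319 °C − 17.7 °C)/1.816 = 165.9 W/m
From the inner boundary to the vermiculite board/ceramic fibre blanket interface, ΣR_partial = 0.8028 m·K/W.
T_interface = T_in − Q'·ΣR_partial = 319 °C − (165.9)(0.8028) = 186 °C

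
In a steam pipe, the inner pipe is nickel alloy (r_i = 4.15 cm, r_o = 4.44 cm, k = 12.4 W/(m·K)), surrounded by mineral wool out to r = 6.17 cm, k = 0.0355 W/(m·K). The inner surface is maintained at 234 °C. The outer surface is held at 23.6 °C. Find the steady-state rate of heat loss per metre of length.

Q' = 143 W/m

Series thermal resistances, inner to outer:
  R'_nickel alloy = ln(0.0444/0.0415)/(2πk) = 0.06755/(2π·12.4) = 8.670×10^-4 m·K/W
  R'_mineral wool = ln(0.0617/0.0444)/(2πk) = 0.3290/(2π·0.0355) = 1.475 m·K/W
ΣR = 8.670×10^-4 + 1.475 = 1.476 m·K/W
Q' = ΔT/ΣR = (234 °C − 23.6 °C)/1.476 = 143 W/m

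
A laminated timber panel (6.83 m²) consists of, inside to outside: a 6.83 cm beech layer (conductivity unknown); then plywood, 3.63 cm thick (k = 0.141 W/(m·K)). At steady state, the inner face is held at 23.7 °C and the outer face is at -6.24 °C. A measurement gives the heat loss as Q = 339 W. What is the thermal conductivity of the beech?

ΣR = ΔT/Q = |23.7 − -6.24|/339 = 0.08832 K/W
Known resistances:
  R_plywood = L/(kA) = 0.0363/(0.141·6.83) = 0.03769 K/W
R_beech = ΣR − ΣR_known = 0.08832 − 0.03769 = 0.05063 K/W
L/(kA) = 0.05063 ⇒ k = 0.0683/(0.05063·6.83) = 0.198 W/m·K

k = 0.198 W/m·K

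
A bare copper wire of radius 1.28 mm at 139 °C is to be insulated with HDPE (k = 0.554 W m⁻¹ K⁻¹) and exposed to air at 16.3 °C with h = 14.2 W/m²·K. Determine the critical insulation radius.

r_cr = 3.90 cm

For a cylinder, r_cr = k_ins/h = 0.554/14.2 = 0.0390 m = 3.90 cm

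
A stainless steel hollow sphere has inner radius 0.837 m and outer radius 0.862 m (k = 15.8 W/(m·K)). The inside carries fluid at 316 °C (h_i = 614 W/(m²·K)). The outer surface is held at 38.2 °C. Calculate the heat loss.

Series thermal resistances, inner to outer:
  R_conv,in = 1/(4πr²h) = 1/(4π·0.837²·614) = 1.850×10^-4 K/W
  R_stainless steel = (1/0.837 − 1/0.862)/(4πk) = 0.03465/(4π·15.8) = 1.745×10^-4 K/W
ΣR = 1.850×10^-4 + 1.745×10^-4 = 3.595×10^-4 K/W
Q = ΔT/ΣR = (316 °C − 38.2 °C)/3.595×10^-4 = 7.73×10^5 W

Q = 773 kW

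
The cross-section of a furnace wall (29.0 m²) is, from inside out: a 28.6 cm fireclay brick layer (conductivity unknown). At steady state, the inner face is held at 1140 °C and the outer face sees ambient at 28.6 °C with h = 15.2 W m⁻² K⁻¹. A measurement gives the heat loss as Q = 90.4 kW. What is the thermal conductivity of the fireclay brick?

k = 0.984 W/m·K

ΣR = ΔT/Q = |1140 − 28.6|/90400 = 0.01229 K/W
Known resistances:
  R_conv,out = 1/(hA) = 1/(15.2·29.0) = 0.002269 K/W
R_fireclay brick = ΣR − ΣR_known = 0.01229 − 0.002269 = 0.01002 K/W
L/(kA) = 0.01002 ⇒ k = 0.286/(0.01002·29.0) = 0.984 W/m·K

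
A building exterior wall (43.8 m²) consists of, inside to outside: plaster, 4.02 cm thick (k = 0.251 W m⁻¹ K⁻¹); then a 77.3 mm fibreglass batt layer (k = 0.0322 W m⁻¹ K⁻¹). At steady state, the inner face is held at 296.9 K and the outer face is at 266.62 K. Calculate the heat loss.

Series thermal resistances, inner to outer:
  R_plaster = L/(kA) = 0.0402/(0.251·43.8) = 0.003657 K/W
  R_fibreglass batt = L/(kA) = 0.0773/(0.0322·43.8) = 0.05481 K/W
ΣR = 0.003657 + 0.05481 = 0.05847 K/W
Q = ΔT/ΣR = (296.9 K − 266.62 K)/0.05847 = 518 W

Q = 518 W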